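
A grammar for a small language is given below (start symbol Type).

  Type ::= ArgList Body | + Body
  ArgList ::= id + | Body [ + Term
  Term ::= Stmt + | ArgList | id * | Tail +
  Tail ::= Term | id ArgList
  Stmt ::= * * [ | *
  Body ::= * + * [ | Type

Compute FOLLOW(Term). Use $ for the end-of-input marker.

In ArgList ::= Body [ + Term: Term is at the end, add FOLLOW(ArgList) = { *, +, id }.
In Tail ::= Term: Term is at the end, add FOLLOW(Tail) = { + }.
Union: FOLLOW(Term) = { *, +, id }.

{ *, +, id }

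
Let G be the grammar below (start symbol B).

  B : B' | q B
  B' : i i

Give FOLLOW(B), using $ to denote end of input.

{ $ }

B is the start symbol, so $ ∈ FOLLOW(B).
In B : q B: B is at the end, add FOLLOW(B) = { $ }.
Union: FOLLOW(B) = { $ }.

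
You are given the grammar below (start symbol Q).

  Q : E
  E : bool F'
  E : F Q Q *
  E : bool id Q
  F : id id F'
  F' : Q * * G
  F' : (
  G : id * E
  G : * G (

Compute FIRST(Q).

From Q : E: add FIRST(E) = { bool, id }.
Union: FIRST(Q) = { bool, id }.

{ bool, id }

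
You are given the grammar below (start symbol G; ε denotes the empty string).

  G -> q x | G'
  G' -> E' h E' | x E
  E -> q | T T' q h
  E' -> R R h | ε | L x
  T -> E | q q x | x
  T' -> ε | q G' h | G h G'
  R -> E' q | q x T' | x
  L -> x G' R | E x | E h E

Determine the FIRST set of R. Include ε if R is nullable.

{ q, x }

From R -> E' q: E' nullable, take FIRST(E') ∪ {q} = { q, x }.
R -> q x T' contributes {q}.
R -> x contributes {x}.
Union: FIRST(R) = { q, x }.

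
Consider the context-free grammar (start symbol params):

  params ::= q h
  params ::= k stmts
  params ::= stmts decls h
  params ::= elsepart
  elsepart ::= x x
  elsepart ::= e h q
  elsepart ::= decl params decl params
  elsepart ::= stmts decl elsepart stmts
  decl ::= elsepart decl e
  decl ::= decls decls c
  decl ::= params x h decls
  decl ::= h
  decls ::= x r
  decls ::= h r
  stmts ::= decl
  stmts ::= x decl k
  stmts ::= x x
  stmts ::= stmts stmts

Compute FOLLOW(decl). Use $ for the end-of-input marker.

{ $, e, h, k, q, x }

In elsepart ::= decl params decl params: add FIRST(params decl params) = { e, h, k, q, x }.
In elsepart ::= decl params decl params: add FIRST(params) = { e, h, k, q, x }.
In elsepart ::= stmts decl elsepart stmts: add FIRST(elsepart stmts) = { e, h, k, q, x }.
In decl ::= elsepart decl e: add FIRST(e) = { e }.
In stmts ::= decl: decl is at the end, add FOLLOW(stmts) = { $, e, h, k, q, x }.
In stmts ::= x decl k: add FIRST(k) = { k }.
Union: FOLLOW(decl) = { $, e, h, k, q, x }.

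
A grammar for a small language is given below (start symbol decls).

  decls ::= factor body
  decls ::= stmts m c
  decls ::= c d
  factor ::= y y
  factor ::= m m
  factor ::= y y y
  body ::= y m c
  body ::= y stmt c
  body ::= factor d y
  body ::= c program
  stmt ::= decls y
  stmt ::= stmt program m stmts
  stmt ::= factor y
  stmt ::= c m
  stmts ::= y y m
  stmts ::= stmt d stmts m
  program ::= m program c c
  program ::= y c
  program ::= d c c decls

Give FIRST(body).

{ c, m, y }

body ::= y m c contributes {y}.
body ::= y stmt c contributes {y}.
From body ::= factor d y: add FIRST(factor) = { m, y }.
body ::= c program contributes {c}.
Union: FIRST(body) = { c, m, y }.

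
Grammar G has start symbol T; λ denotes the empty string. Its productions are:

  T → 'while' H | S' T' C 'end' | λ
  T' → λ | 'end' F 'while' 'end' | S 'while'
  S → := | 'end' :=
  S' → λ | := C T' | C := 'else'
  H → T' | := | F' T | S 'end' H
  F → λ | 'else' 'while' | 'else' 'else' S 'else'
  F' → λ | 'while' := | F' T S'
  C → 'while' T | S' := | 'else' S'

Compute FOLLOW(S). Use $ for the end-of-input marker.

In T' → S 'while': add FIRST('while') = { 'while' }.
In H → S 'end' H: add FIRST('end' H) = { 'end' }.
In F → 'else' 'else' S 'else': add FIRST('else') = { 'else' }.
Union: FOLLOW(S) = { 'else', 'end', 'while' }.

{ 'else', 'end', 'while' }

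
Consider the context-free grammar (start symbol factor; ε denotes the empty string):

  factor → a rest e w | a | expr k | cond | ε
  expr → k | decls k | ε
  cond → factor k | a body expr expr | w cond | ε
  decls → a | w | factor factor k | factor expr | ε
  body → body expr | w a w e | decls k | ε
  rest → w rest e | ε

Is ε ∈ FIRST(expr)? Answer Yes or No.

expr has an ε-production, so expr ⇒ ε.

Yes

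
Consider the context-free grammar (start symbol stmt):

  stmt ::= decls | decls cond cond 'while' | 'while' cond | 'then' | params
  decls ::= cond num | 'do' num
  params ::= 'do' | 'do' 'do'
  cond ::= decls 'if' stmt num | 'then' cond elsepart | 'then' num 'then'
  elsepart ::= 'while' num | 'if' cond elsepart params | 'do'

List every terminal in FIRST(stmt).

{ 'do', 'then', 'while' }

From stmt ::= decls: add FIRST(decls) = { 'do', 'then' }.
From stmt ::= decls cond cond 'while': add FIRST(decls) = { 'do', 'then' }.
stmt ::= 'while' cond contributes {'while'}.
stmt ::= 'then' contributes {'then'}.
From stmt ::= params: add FIRST(params) = { 'do' }.
Union: FIRST(stmt) = { 'do', 'then', 'while' }.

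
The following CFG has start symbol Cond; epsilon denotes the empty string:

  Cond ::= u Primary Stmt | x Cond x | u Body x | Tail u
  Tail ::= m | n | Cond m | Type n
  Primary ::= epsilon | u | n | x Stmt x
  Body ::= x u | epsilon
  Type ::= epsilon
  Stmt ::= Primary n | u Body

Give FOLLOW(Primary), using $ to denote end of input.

{ n, u, x }

In Cond ::= u Primary Stmt: add FIRST(Stmt) = { n, u, x }.
In Stmt ::= Primary n: add FIRST(n) = { n }.
Union: FOLLOW(Primary) = { n, u, x }.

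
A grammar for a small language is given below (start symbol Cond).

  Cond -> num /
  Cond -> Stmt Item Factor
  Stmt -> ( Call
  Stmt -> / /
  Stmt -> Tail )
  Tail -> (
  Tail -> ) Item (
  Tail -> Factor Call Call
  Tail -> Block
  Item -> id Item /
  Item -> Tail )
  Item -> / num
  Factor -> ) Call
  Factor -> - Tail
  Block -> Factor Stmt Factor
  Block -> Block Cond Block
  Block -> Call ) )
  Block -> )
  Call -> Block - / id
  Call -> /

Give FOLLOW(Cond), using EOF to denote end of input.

{ EOF, ), -, / }

Cond is the start symbol, so EOF ∈ FOLLOW(Cond).
In Block -> Block Cond Block: add FIRST(Block) = { ), -, / }.
Union: FOLLOW(Cond) = { EOF, ), -, / }.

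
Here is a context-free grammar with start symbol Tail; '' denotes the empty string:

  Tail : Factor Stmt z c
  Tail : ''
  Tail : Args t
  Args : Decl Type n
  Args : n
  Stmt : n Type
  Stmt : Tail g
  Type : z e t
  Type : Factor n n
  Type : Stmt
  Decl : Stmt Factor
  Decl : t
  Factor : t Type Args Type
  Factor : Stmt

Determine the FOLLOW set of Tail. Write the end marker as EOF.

Tail is the start symbol, so EOF ∈ FOLLOW(Tail).
In Stmt : Tail g: add FIRST(g) = { g }.
Union: FOLLOW(Tail) = { EOF, g }.

{ EOF, g }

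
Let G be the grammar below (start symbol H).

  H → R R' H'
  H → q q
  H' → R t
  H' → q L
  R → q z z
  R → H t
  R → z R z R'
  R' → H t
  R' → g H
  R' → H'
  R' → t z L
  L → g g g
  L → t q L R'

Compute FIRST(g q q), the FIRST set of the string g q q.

{ g }

g is a terminal; add {g} and stop.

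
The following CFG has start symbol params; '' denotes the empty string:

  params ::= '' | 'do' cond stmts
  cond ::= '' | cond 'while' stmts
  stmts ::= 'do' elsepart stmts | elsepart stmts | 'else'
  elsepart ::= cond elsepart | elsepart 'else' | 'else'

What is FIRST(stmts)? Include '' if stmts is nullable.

{ 'do', 'else', 'while' }

stmts ::= 'do' elsepart stmts contributes {'do'}.
From stmts ::= elsepart stmts: add FIRST(elsepart) = { 'else', 'while' }.
stmts ::= 'else' contributes {'else'}.
Union: FIRST(stmts) = { 'do', 'else', 'while' }.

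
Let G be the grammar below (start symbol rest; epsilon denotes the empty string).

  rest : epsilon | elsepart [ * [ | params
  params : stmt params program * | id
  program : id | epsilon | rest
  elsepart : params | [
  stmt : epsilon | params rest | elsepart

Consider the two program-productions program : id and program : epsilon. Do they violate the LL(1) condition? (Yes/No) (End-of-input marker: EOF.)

FIRST(id) = { id } and FIRST(epsilon) = { epsilon }.
The second is nullable but FOLLOW(program) = { * } is disjoint from FIRST of the first.

No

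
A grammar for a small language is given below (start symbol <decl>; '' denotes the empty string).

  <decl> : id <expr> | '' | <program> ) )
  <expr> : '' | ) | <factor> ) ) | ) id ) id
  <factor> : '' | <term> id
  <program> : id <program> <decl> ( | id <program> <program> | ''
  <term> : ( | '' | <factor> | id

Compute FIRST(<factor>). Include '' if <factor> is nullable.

<factor> : '' contributes ''.
From <factor> : <term> id: <term> nullable, take FIRST(<term>) ∪ {id} = { (, id }.
Union: FIRST(<factor>) = { (, id, '' }.

{ (, id, '' }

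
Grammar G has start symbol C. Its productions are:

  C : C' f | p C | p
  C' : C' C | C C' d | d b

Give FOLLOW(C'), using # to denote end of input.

In C : C' f: add FIRST(f) = { f }.
In C' : C' C: add FIRST(C) = { d, p }.
In C' : C C' d: add FIRST(d) = { d }.
Union: FOLLOW(C') = { d, f, p }.

{ d, f, p }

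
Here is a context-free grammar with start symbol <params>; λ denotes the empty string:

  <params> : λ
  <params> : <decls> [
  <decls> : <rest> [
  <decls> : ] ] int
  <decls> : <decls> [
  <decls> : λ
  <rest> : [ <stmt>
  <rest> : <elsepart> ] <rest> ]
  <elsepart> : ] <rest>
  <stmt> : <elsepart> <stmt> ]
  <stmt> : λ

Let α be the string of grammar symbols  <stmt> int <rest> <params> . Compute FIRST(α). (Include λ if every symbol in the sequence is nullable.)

Add FIRST(<stmt>)\{λ} = { ] }; <stmt> is nullable, continue.
int is a terminal; add {int} and stop.

{ ], int }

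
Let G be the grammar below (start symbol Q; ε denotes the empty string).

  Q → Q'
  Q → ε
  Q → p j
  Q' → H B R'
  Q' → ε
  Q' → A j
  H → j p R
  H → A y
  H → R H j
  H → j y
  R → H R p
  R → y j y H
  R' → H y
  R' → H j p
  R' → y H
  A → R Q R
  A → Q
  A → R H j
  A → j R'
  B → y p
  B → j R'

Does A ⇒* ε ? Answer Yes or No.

Yes

A → Q and each of Q is nullable, so A ⇒* ε.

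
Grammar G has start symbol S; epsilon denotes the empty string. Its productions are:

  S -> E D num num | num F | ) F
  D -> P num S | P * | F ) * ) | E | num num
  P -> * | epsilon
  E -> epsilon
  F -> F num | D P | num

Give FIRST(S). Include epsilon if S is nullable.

From S -> E D num num: E, D nullable, take FIRST(E) ∪ FIRST(D) ∪ {num} = { ), *, num }.
S -> num F contributes {num}.
S -> ) F contributes {)}.
Union: FIRST(S) = { ), *, num }.

{ ), *, num }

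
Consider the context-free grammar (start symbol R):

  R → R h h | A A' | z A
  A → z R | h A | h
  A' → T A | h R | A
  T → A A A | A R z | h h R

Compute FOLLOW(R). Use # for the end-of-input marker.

R is the start symbol, so # ∈ FOLLOW(R).
In R → R h h: add FIRST(h h) = { h }.
In A → z R: R is at the end, add FOLLOW(A) = { #, h, z }.
In A' → h R: R is at the end, add FOLLOW(A') = { #, h, z }.
In T → A R z: add FIRST(z) = { z }.
In T → h h R: R is at the end, add FOLLOW(T) = { h, z }.
Union: FOLLOW(R) = { #, h, z }.

{ #, h, z }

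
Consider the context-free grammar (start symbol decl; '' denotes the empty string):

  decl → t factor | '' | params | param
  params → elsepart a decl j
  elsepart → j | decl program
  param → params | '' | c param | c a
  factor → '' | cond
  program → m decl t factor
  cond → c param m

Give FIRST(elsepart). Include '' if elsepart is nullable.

{ c, j, m, t }

elsepart → j contributes {j}.
From elsepart → decl program: decl nullable, take FIRST(decl) ∪ FIRST(program) = { c, j, m, t }.
Union: FIRST(elsepart) = { c, j, m, t }.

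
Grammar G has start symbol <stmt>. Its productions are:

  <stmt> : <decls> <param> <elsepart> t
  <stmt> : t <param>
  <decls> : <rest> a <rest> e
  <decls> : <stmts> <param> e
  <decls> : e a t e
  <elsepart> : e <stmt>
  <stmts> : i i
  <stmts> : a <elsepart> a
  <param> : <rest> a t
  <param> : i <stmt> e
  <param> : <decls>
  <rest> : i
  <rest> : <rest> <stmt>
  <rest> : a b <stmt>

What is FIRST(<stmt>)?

From <stmt> : <decls> <param> <elsepart> t: add FIRST(<decls>) = { a, e, i }.
<stmt> : t <param> contributes {t}.
Union: FIRST(<stmt>) = { a, e, i, t }.

{ a, e, i, t }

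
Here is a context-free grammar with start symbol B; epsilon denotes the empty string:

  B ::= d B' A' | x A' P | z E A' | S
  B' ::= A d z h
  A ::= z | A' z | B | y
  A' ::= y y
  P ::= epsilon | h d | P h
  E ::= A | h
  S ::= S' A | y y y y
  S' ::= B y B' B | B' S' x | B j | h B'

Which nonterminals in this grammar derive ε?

{ P }

Directly nullable (have an epsilon-production): P.
No other nonterminal has a production whose RHS symbols are all nullable.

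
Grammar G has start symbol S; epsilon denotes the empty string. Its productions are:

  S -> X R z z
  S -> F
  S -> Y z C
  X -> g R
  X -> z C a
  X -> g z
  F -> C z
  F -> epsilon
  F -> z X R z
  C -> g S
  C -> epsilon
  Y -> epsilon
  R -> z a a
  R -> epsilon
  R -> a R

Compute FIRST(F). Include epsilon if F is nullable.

From F -> C z: C nullable, take FIRST(C) ∪ {z} = { g, z }.
F -> epsilon contributes epsilon.
F -> z X R z contributes {z}.
Union: FIRST(F) = { g, z, epsilon }.

{ g, z, epsilon }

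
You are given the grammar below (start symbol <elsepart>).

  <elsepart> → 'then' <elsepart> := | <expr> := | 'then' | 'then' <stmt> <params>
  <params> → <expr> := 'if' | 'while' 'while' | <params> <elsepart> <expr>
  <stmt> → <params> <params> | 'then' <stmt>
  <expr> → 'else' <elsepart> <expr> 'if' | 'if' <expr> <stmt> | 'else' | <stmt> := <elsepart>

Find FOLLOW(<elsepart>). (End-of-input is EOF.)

{ EOF, 'else', 'if', 'then', 'while', := }

<elsepart> is the start symbol, so EOF ∈ FOLLOW(<elsepart>).
In <elsepart> → 'then' <elsepart> :=: add FIRST(:=) = { := }.
In <params> → <params> <elsepart> <expr>: add FIRST(<expr>) = { 'else', 'if', 'then', 'while' }.
In <expr> → 'else' <elsepart> <expr> 'if': add FIRST(<expr> 'if') = { 'else', 'if', 'then', 'while' }.
In <expr> → <stmt> := <elsepart>: <elsepart> is at the end, add FOLLOW(<expr>) = { EOF, 'else', 'if', 'then', 'while', := }.
Union: FOLLOW(<elsepart>) = { EOF, 'else', 'if', 'then', 'while', := }.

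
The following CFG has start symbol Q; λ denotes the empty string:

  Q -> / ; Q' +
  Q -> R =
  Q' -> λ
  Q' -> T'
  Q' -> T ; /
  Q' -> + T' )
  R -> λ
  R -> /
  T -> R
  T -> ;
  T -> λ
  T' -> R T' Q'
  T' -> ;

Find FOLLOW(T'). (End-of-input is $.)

In Q' -> T': T' is at the end, add FOLLOW(Q') = { ), +, /, ; }.
In Q' -> + T' ): add FIRST()) = { ) }.
In T' -> R T' Q': add FIRST(Q')\{λ} = { +, /, ; }.
  Since Q' is nullable, also add FOLLOW(T') = { ), +, /, ; }.
Union: FOLLOW(T') = { ), +, /, ; }.

{ ), +, /, ; }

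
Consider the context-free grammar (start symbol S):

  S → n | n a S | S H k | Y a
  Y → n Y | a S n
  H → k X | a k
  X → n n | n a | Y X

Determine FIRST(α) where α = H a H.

{ a, k }

Add FIRST(H) = { a, k }; H is not nullable, stop.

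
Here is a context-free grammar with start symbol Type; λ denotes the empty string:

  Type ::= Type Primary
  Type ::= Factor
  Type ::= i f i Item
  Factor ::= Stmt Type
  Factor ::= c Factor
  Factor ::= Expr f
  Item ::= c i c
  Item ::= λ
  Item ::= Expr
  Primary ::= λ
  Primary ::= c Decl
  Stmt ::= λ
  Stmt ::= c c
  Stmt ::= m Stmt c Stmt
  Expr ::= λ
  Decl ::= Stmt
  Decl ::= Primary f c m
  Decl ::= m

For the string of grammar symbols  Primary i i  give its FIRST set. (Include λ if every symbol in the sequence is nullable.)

Add FIRST(Primary)\{λ} = { c }; Primary is nullable, continue.
i is a terminal; add {i} and stop.

{ c, i }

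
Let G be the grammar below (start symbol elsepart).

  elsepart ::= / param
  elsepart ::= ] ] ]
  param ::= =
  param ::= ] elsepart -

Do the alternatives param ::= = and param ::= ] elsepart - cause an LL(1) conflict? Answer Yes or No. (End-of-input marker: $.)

FIRST(=) = { = } and FIRST(] elsepart -) = { ] }.
The FIRST sets are disjoint and neither alternative is nullable — no conflict.

No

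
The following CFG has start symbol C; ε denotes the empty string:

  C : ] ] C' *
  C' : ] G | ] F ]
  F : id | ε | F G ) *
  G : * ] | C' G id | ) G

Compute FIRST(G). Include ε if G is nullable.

G : * ] contributes {*}.
From G : C' G id: add FIRST(C') = { ] }.
G : ) G contributes {)}.
Union: FIRST(G) = { ), *, ] }.

{ ), *, ] }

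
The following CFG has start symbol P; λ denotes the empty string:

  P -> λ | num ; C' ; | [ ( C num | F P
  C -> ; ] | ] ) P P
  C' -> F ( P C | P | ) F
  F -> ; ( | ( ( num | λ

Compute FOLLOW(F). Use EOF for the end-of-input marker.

{ EOF, (, ;, [, ], num }

In P -> F P: add FIRST(P)\{λ} = { (, ;, [, num }.
  Since P is nullable, also add FOLLOW(P) = { EOF, (, ;, [, ], num }.
In C' -> F ( P C: add FIRST(( P C) = { ( }.
In C' -> ) F: F is at the end, add FOLLOW(C') = { ; }.
Union: FOLLOW(F) = { EOF, (, ;, [, ], num }.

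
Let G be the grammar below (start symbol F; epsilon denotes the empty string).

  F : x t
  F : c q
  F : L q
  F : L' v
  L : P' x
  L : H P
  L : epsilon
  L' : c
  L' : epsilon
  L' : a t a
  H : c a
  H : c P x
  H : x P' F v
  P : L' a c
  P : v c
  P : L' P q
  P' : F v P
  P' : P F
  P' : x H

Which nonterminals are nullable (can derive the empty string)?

{ L, L' }

Directly nullable (have an epsilon-production): L, L'.
No other nonterminal has a production whose RHS symbols are all nullable.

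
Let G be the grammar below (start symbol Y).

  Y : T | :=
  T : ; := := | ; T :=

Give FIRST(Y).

{ :=, ; }

From Y : T: add FIRST(T) = { ; }.
Y : := contributes {:=}.
Union: FIRST(Y) = { :=, ; }.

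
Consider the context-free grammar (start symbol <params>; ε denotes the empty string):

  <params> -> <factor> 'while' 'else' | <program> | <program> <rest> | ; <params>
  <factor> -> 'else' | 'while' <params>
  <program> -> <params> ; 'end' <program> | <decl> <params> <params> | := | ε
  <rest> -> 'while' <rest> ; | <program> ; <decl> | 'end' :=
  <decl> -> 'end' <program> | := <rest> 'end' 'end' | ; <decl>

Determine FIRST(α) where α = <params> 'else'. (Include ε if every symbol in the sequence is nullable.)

Add FIRST(<params>)\{ε} = { 'else', 'end', 'while', :=, ; }; <params> is nullable, continue.
'else' is a terminal; add {'else'} and stop.

{ 'else', 'end', 'while', :=, ; }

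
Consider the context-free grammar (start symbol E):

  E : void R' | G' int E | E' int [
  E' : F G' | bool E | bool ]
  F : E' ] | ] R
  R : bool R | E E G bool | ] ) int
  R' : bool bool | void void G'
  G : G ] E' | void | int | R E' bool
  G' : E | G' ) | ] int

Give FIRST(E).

{ ], bool, void }

E : void R' contributes {void}.
From E : G' int E: add FIRST(G') = { ], bool, void }.
From E : E' int [: add FIRST(E') = { ], bool }.
Union: FIRST(E) = { ], bool, void }.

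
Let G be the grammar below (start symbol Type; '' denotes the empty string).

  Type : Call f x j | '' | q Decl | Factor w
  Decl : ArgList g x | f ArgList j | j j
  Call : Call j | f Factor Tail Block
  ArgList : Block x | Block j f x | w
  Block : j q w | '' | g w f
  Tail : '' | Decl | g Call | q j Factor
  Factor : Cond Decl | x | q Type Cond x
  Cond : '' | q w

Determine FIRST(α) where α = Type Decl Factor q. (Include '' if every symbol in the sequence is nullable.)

Add FIRST(Type)\{''} = { f, g, j, q, w, x }; Type is nullable, continue.
Add FIRST(Decl) = { f, g, j, w, x }; Decl is not nullable, stop.

{ f, g, j, q, w, x }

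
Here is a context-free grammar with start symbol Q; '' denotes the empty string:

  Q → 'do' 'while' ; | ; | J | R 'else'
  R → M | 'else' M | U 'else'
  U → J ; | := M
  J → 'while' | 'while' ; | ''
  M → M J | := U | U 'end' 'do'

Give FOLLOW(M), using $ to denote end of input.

In R → M: M is at the end, add FOLLOW(R) = { 'else' }.
In R → 'else' M: M is at the end, add FOLLOW(R) = { 'else' }.
In U → := M: M is at the end, add FOLLOW(U) = { 'else', 'end', 'while' }.
In M → M J: add FIRST(J)\{''} = { 'while' }.
  Since J is nullable, also add FOLLOW(M) = { 'else', 'end', 'while' }.
Union: FOLLOW(M) = { 'else', 'end', 'while' }.

{ 'else', 'end', 'while' }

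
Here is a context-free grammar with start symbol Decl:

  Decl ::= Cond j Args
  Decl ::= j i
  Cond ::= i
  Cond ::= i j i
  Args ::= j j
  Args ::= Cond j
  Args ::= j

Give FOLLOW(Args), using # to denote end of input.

{ # }

In Decl ::= Cond j Args: Args is at the end, add FOLLOW(Decl) = { # }.
Union: FOLLOW(Args) = { # }.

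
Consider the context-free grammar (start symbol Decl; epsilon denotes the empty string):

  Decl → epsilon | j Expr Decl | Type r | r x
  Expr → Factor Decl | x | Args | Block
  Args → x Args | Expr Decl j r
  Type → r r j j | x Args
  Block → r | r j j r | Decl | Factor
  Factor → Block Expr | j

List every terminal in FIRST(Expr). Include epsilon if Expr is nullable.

From Expr → Factor Decl: Factor, Decl nullable, take FIRST(Factor) ∪ FIRST(Decl) = { j, r, x }; also epsilon since the whole RHS is nullable.
Expr → x contributes {x}.
From Expr → Args: add FIRST(Args) = { j, r, x }.
From Expr → Block: add FIRST(Block) = { j, r, x, epsilon } (including epsilon since Block is nullable).
Union: FIRST(Expr) = { j, r, x, epsilon }.

{ j, r, x, epsilon }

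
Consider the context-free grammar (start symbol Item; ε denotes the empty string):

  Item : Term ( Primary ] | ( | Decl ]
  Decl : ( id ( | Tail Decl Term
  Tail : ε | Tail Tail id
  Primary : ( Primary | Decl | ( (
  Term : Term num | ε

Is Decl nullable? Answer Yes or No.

Nullable nonterminals: Tail, Term.
No production of Decl has an RHS whose symbols are all nullable, so Decl is not nullable.

No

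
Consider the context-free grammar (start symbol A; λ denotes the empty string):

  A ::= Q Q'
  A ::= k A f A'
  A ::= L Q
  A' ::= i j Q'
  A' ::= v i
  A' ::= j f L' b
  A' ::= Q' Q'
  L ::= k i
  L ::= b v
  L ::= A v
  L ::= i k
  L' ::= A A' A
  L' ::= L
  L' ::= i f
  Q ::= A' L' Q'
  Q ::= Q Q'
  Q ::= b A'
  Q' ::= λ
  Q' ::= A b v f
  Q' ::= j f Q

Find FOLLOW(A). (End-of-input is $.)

{ $, b, f, i, j, k, v }

A is the start symbol, so $ ∈ FOLLOW(A).
In A ::= k A f A': add FIRST(f A') = { f }.
In L ::= A v: add FIRST(v) = { v }.
In L' ::= A A' A: add FIRST(A' A) = { b, i, j, k, v }.
In L' ::= A A' A: A is at the end, add FOLLOW(L') = { $, b, f, i, j, k, v }.
In Q' ::= A b v f: add FIRST(b v f) = { b }.
Union: FOLLOW(A) = { $, b, f, i, j, k, v }.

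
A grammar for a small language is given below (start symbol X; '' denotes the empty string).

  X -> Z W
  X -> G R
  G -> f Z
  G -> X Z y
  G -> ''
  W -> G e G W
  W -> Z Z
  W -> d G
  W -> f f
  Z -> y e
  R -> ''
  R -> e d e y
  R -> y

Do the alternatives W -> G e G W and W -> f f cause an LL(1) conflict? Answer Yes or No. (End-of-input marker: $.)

FIRST(G e G W) = { e, f, y } and FIRST(f f) = { f }.
Both contain f, so the two alternatives are not disjoint — LL(1) conflict.

Yes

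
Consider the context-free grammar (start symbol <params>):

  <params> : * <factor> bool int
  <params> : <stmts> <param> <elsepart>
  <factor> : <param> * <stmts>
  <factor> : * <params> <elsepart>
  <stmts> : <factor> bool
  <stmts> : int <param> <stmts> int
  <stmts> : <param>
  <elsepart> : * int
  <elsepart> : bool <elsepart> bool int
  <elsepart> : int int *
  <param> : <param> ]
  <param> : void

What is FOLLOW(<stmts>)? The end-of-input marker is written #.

{ bool, int, void }

In <params> : <stmts> <param> <elsepart>: add FIRST(<param> <elsepart>) = { void }.
In <factor> : <param> * <stmts>: <stmts> is at the end, add FOLLOW(<factor>) = { bool }.
In <stmts> : int <param> <stmts> int: add FIRST(int) = { int }.
Union: FOLLOW(<stmts>) = { bool, int, void }.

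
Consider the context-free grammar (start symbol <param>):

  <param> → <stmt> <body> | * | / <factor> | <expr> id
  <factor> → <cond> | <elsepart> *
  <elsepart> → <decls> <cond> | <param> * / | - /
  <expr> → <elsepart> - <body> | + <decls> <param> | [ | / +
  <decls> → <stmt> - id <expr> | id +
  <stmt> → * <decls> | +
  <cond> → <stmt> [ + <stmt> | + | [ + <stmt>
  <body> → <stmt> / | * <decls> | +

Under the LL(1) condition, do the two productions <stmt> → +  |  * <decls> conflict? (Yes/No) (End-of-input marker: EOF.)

FIRST(+) = { + } and FIRST(* <decls>) = { * }.
The FIRST sets are disjoint and neither alternative is nullable — no conflict.

No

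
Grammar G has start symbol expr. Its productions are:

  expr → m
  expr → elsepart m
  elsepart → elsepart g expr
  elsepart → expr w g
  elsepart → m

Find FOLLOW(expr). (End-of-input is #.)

{ #, g, m, w }

expr is the start symbol, so # ∈ FOLLOW(expr).
In elsepart → elsepart g expr: expr is at the end, add FOLLOW(elsepart) = { g, m }.
In elsepart → expr w g: add FIRST(w g) = { w }.
Union: FOLLOW(expr) = { #, g, m, w }.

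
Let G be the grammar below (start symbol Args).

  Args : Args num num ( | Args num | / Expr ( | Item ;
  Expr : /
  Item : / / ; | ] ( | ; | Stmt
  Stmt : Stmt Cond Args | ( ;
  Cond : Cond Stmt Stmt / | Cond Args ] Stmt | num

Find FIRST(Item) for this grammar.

Item : / / ; contributes {/}.
Item : ] ( contributes {]}.
Item : ; contributes {;}.
From Item : Stmt: add FIRST(Stmt) = { ( }.
Union: FIRST(Item) = { (, /, ;, ] }.

{ (, /, ;, ] }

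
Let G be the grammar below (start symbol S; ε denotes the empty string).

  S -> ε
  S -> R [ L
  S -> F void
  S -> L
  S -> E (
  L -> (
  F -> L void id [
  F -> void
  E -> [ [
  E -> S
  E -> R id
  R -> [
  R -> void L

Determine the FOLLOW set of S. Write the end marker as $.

{ $, ( }

S is the start symbol, so $ ∈ FOLLOW(S).
In E -> S: S is at the end, add FOLLOW(E) = { ( }.
Union: FOLLOW(S) = { $, ( }.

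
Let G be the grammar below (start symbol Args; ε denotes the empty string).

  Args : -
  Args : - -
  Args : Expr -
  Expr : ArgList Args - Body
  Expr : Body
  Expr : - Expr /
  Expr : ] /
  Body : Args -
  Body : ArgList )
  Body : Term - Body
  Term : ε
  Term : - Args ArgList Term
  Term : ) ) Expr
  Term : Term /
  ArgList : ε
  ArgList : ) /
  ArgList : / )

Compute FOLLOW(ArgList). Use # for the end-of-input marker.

{ ), -, /, ] }

In Expr : ArgList Args - Body: add FIRST(Args - Body) = { ), -, /, ] }.
In Body : ArgList ): add FIRST()) = { ) }.
In Term : - Args ArgList Term: add FIRST(Term)\{ε} = { ), -, / }.
  Since Term is nullable, also add FOLLOW(Term) = { -, / }.
Union: FOLLOW(ArgList) = { ), -, /, ] }.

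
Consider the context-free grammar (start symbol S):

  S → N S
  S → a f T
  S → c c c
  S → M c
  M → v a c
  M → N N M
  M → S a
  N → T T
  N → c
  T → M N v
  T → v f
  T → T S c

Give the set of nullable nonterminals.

{ } (none)

No nonterminal has an empty production or an RHS whose symbols are all nullable.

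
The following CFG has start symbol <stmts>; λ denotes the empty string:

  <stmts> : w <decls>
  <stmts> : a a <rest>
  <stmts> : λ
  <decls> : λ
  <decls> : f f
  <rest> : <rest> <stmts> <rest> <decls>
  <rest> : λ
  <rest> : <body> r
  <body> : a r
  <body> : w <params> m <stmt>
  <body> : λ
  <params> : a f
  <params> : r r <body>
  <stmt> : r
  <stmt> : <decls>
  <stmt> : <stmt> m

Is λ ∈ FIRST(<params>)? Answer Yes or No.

Nullable nonterminals: <body>, <decls>, <rest>, <stmt>, <stmts>.
No production of <params> has an RHS whose symbols are all nullable, so <params> is not nullable.

No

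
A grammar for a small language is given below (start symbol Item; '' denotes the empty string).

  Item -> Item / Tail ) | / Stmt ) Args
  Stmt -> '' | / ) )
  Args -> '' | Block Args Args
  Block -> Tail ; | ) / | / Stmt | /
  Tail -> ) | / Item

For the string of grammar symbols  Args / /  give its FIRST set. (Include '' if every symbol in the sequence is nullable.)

{ ), / }

Add FIRST(Args)\{''} = { ), / }; Args is nullable, continue.
/ is a terminal; add {/} and stop.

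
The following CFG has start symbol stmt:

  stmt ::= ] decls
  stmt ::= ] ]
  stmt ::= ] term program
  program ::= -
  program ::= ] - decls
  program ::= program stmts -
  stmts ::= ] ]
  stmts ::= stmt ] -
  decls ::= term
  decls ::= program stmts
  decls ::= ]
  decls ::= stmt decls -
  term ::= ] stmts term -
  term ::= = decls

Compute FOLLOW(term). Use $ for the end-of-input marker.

In stmt ::= ] term program: add FIRST(program) = { -, ] }.
In decls ::= term: term is at the end, add FOLLOW(decls) = { $, -, =, ] }.
In term ::= ] stmts term -: add FIRST(-) = { - }.
Union: FOLLOW(term) = { $, -, =, ] }.

{ $, -, =, ] }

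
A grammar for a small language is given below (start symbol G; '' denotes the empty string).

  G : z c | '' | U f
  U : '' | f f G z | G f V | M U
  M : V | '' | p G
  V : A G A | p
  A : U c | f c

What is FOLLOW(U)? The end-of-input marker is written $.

{ c, f }

In G : U f: add FIRST(f) = { f }.
In U : M U: U is at the end, add FOLLOW(U) = { c, f }.
In A : U c: add FIRST(c) = { c }.
Union: FOLLOW(U) = { c, f }.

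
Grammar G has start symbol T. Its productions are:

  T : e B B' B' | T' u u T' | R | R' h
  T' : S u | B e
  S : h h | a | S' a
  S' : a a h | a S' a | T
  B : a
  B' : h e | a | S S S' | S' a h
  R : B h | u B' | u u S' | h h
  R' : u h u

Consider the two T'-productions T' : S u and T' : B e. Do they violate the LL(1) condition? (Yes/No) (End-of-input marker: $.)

FIRST(S u) = { a, e, h, u } and FIRST(B e) = { a }.
Both contain a, so the two alternatives are not disjoint — LL(1) conflict.

Yes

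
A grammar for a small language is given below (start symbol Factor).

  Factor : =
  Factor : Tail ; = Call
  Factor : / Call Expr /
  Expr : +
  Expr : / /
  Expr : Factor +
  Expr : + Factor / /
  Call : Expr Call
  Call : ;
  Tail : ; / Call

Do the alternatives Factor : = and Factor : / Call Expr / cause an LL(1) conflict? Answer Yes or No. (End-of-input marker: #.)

FIRST(=) = { = } and FIRST(/ Call Expr /) = { / }.
The FIRST sets are disjoint and neither alternative is nullable — no conflict.

No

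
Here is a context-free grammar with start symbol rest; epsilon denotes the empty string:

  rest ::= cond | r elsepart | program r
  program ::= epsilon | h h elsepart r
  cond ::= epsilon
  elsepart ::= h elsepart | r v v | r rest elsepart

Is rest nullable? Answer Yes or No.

Yes

rest ::= cond and each of cond is nullable, so rest ⇒* epsilon.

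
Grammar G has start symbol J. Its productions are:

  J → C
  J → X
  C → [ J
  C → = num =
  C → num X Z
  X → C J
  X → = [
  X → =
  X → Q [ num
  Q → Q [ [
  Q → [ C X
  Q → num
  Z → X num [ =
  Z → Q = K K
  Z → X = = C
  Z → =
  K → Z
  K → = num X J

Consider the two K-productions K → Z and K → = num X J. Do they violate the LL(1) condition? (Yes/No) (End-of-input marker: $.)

Yes

FIRST(Z) = { =, [, num } and FIRST(= num X J) = { = }.
Both contain =, so the two alternatives are not disjoint — LL(1) conflict.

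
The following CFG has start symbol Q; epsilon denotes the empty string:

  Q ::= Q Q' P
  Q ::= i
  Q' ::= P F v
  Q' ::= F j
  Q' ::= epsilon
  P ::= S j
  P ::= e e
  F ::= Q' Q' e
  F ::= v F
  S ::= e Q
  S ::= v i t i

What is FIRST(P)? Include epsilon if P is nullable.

{ e, v }

From P ::= S j: add FIRST(S) = { e, v }.
P ::= e e contributes {e}.
Union: FIRST(P) = { e, v }.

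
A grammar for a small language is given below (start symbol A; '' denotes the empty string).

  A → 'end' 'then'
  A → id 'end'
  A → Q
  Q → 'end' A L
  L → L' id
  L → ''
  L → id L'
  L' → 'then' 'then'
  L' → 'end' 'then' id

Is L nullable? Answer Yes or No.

L has an ''-production, so L ⇒ ''.

Yes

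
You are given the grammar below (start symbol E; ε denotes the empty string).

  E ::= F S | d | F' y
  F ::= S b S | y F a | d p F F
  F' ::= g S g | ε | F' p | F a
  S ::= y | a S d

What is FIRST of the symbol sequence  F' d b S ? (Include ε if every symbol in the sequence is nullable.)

Add FIRST(F')\{ε} = { a, d, g, p, y }; F' is nullable, continue.
d is a terminal; add {d} and stop.

{ a, d, g, p, y }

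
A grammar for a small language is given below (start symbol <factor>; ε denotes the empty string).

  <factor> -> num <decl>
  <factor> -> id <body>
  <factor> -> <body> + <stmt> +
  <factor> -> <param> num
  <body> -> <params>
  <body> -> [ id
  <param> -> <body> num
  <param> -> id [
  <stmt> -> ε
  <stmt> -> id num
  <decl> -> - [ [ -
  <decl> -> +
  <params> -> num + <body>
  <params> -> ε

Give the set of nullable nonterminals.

Directly nullable (have an ε-production): <stmt>, <params>.
<body> -> <params> with every symbol nullable, so <body> is nullable.
No other nonterminal has a production whose RHS symbols are all nullable.

{ <body>, <params>, <stmt> }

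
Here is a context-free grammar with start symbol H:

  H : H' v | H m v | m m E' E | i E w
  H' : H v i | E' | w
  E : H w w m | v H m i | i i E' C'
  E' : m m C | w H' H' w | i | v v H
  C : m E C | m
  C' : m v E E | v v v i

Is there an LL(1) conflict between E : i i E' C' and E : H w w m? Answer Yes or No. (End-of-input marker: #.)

Yes

FIRST(i i E' C') = { i } and FIRST(H w w m) = { i, m, v, w }.
Both contain i, so the two alternatives are not disjoint — LL(1) conflict.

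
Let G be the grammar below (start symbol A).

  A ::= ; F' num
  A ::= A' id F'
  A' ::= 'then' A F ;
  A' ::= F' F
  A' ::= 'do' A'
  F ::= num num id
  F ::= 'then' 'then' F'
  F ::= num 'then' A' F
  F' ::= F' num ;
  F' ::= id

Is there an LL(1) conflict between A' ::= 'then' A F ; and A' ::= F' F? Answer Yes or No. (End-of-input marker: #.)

No

FIRST('then' A F ;) = { 'then' } and FIRST(F' F) = { id }.
The FIRST sets are disjoint and neither alternative is nullable — no conflict.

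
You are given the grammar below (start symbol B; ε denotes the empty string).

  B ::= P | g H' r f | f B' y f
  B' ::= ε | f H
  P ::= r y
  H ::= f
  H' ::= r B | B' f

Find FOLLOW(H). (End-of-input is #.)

{ f, y }

In B' ::= f H: H is at the end, add FOLLOW(B') = { f, y }.
Union: FOLLOW(H) = { f, y }.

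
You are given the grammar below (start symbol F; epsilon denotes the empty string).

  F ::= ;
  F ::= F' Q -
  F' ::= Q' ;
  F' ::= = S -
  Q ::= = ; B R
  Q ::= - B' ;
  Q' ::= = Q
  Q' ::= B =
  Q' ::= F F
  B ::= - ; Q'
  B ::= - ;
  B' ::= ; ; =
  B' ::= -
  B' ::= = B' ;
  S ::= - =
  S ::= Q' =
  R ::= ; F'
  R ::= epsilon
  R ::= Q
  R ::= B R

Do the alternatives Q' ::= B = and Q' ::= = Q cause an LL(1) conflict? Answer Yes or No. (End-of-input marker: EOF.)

FIRST(B =) = { - } and FIRST(= Q) = { = }.
The FIRST sets are disjoint and neither alternative is nullable — no conflict.

No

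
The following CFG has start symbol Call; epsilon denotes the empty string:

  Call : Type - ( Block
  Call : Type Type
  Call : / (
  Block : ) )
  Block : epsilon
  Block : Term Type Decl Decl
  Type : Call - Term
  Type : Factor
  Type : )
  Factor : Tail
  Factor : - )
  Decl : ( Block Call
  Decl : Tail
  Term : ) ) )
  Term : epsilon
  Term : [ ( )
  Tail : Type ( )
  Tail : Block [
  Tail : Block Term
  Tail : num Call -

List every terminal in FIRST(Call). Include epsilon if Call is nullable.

From Call : Type - ( Block: Type nullable, take FIRST(Type) ∪ {-} = { (, ), -, /, [, num }.
From Call : Type Type: Type, Type nullable, take FIRST(Type) ∪ FIRST(Type) = { (, ), -, /, [, num }; also epsilon since the whole RHS is nullable.
Call : / ( contributes {/}.
Union: FIRST(Call) = { (, ), -, /, [, num, epsilon }.

{ (, ), -, /, [, num, epsilon }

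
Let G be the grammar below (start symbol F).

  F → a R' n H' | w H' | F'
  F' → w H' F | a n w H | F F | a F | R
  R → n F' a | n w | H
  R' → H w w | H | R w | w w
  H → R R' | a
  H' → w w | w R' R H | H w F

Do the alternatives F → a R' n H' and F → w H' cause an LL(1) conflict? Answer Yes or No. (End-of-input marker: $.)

FIRST(a R' n H') = { a } and FIRST(w H') = { w }.
The FIRST sets are disjoint and neither alternative is nullable — no conflict.

No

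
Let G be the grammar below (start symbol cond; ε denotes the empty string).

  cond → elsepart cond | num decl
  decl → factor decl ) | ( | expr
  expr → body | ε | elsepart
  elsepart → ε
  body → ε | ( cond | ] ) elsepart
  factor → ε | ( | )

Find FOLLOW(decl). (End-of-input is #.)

{ #, ) }

In cond → num decl: decl is at the end, add FOLLOW(cond) = { #, ) }.
In decl → factor decl ): add FIRST()) = { ) }.
Union: FOLLOW(decl) = { #, ) }.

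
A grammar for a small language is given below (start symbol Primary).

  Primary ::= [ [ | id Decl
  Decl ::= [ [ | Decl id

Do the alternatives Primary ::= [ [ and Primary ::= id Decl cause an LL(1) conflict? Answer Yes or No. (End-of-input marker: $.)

FIRST([ [) = { [ } and FIRST(id Decl) = { id }.
The FIRST sets are disjoint and neither alternative is nullable — no conflict.

No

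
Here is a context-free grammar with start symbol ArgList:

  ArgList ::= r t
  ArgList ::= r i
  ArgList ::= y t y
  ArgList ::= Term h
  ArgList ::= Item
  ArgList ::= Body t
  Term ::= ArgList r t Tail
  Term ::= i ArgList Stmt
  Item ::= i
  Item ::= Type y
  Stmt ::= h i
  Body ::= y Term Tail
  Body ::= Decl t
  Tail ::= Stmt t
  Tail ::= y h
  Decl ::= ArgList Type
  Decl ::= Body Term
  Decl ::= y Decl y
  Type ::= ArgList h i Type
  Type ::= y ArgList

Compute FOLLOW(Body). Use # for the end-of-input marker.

In ArgList ::= Body t: add FIRST(t) = { t }.
In Decl ::= Body Term: add FIRST(Term) = { i, r, y }.
Union: FOLLOW(Body) = { i, r, t, y }.

{ i, r, t, y }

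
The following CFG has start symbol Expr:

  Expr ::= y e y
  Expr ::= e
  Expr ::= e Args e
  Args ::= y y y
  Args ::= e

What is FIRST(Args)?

{ e, y }

Args ::= y y y contributes {y}.
Args ::= e contributes {e}.
Union: FIRST(Args) = { e, y }.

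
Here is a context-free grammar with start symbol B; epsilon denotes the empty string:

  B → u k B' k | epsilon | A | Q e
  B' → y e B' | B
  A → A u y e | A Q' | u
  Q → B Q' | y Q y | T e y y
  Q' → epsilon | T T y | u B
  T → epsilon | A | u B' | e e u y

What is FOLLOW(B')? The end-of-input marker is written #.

In B → u k B' k: add FIRST(k) = { k }.
In B' → y e B': B' is at the end, add FOLLOW(B') = { e, k, u, y }.
In T → u B': B' is at the end, add FOLLOW(T) = { e, u, y }.
Union: FOLLOW(B') = { e, k, u, y }.

{ e, k, u, y }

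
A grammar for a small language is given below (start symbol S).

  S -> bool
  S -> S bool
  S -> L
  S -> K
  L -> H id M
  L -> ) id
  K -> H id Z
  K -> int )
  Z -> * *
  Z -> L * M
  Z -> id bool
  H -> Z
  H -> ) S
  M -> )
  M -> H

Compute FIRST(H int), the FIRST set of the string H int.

Add FIRST(H) = { ), *, id }; H is not nullable, stop.

{ ), *, id }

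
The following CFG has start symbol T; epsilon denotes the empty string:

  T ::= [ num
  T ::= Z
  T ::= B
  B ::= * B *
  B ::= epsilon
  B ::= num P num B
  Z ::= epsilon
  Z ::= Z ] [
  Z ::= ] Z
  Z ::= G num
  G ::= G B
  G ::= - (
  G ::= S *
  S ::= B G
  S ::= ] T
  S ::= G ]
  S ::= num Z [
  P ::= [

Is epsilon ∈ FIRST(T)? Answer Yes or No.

Yes

T ::= Z and each of Z is nullable, so T ⇒* epsilon.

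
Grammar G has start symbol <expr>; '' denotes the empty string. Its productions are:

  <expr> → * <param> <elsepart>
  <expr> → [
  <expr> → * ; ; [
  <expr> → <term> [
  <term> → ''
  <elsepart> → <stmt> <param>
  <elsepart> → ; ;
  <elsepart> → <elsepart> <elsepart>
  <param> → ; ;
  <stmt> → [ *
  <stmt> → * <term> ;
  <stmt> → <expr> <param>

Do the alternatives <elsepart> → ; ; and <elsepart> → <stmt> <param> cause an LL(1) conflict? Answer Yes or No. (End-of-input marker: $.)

FIRST(; ;) = { ; } and FIRST(<stmt> <param>) = { *, [ }.
The FIRST sets are disjoint and neither alternative is nullable — no conflict.

No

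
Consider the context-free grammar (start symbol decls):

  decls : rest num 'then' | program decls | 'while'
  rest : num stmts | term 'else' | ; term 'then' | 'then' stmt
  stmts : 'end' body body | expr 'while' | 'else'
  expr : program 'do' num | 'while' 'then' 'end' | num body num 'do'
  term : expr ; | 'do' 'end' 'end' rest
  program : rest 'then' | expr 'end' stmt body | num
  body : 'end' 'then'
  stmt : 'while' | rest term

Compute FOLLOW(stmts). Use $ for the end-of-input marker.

{ 'do', 'else', 'end', 'then', 'while', ;, num }

In rest : num stmts: stmts is at the end, add FOLLOW(rest) = { 'do', 'else', 'end', 'then', 'while', ;, num }.
Union: FOLLOW(stmts) = { 'do', 'else', 'end', 'then', 'while', ;, num }.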